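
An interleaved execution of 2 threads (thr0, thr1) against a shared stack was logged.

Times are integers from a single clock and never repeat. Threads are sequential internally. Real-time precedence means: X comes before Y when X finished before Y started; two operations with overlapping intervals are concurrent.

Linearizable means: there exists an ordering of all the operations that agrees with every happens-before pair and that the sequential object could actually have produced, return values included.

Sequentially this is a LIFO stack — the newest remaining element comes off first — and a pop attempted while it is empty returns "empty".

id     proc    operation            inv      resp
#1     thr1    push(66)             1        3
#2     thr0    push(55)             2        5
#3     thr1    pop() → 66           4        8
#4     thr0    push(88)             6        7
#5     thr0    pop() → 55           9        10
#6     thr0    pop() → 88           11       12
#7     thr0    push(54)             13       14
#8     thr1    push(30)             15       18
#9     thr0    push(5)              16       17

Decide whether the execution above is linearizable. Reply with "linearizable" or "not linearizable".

the violation lands at event 10, #5's response at time 10: events 1..9 linearize, events 1..10 do not
every one of the 5 real-time-consistent orders over 5 completed stack ops fails the sequential spec
take #1, #2, #3, #4, #5: step 3 already fails, because #3 pop() → 66 cannot occur there
take #1, #2, #4, #3, #5: step 4 already fails, because #3 pop() → 66 cannot occur there

not linearizable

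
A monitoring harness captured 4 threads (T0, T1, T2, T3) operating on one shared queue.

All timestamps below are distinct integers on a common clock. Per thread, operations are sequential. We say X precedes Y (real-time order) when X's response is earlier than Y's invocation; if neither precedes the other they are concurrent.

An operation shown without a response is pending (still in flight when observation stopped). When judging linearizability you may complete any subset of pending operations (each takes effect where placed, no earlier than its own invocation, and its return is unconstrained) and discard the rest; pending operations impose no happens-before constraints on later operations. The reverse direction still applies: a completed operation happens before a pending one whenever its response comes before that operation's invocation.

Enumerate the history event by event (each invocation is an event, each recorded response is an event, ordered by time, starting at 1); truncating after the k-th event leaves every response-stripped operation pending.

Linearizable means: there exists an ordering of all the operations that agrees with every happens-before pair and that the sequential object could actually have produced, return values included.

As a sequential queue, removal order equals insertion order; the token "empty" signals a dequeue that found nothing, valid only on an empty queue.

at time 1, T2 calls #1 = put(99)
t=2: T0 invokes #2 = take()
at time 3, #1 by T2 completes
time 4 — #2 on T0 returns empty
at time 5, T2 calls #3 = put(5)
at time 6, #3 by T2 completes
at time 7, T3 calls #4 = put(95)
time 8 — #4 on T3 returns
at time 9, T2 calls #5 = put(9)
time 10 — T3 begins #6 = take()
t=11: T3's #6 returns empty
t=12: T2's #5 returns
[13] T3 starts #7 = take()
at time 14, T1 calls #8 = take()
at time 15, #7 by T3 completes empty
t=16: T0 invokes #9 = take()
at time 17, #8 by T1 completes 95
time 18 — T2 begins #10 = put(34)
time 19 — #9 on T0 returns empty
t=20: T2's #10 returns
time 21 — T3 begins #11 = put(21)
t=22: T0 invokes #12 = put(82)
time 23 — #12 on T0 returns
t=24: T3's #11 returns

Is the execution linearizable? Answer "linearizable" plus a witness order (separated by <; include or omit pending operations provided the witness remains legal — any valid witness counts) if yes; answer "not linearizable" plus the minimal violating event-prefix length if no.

through event 10 a valid linearization exists; event 11 (#6 responding at time 11) ends that
all 2 real-time-respecting orders fail — 5 completed queue operations, no legal replay
no completion choice of the 1 pending operation (#5) rescues it — every subset was tried
take #1, #2, #3, #4, #6 (pending dropped): step 2 already fails, because #2 take() → empty cannot occur there
take #2, #1, #3, #4, #6 (pending dropped): step 5 already fails, because #6 take() → empty cannot occur there

not linearizable — minimal violating prefix: 11 events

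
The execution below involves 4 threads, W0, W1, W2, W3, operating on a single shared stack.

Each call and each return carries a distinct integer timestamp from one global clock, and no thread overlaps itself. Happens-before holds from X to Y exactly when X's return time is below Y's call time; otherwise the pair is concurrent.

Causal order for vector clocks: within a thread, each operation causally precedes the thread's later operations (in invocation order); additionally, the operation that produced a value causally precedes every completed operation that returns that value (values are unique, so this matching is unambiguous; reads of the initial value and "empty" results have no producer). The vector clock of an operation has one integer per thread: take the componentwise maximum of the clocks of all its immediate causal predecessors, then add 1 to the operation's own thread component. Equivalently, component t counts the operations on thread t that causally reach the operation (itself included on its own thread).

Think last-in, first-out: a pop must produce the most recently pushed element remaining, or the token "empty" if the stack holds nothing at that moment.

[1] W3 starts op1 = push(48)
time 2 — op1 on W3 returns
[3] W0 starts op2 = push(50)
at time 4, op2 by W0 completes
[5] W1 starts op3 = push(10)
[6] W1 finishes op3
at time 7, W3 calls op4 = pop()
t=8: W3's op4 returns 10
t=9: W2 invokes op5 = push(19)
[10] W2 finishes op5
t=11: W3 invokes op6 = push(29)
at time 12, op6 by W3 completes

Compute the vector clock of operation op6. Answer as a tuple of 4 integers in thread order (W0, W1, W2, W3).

(0, 1, 0, 3)

no predecessors for op1 (invoked 1): W3 increments from zero → (0, 0, 0, 1)
no predecessors for op5 (invoked 9): W2 increments from zero → (0, 0, 1, 0)
no predecessors for op3 (invoked 5): W1 increments from zero → (0, 1, 0, 0)
no predecessors for op2 (invoked 3): W0 increments from zero → (1, 0, 0, 0)
op4 (invocation 7): componentwise max over VC(op1)=(0, 0, 0, 1), VC(op3)=(0, 1, 0, 0), +1 at W3, giving (0, 1, 0, 2)
op6 (invocation 11): componentwise max over VC(op4)=(0, 1, 0, 2), +1 at W3, giving (0, 1, 0, 3)
target: VC(op6) = (0, 1, 0, 3)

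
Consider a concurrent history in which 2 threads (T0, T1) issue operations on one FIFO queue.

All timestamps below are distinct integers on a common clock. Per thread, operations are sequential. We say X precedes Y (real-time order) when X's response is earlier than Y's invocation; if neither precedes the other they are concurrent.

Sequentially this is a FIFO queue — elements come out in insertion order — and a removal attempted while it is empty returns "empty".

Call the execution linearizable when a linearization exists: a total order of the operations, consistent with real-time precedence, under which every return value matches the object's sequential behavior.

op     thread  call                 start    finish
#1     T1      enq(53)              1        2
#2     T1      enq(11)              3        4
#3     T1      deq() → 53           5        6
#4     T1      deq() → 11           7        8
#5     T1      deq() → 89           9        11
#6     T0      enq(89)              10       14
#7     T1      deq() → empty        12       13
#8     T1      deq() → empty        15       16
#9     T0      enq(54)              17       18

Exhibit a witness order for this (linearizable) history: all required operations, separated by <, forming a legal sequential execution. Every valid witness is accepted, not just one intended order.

#1 < #2 < #3 < #4 < #6 < #5 < #7 < #8 < #9

after step 1 (#1 enq(53)): queue <53>
after step 2 (#2 enq(11)): queue <53,11>
after step 3 (#3 deq() → 53): queue <11>
after step 4 (#4 deq() → 11): queue <>
after step 5 (#6 enq(89)): queue <89>
after step 6 (#5 deq() → 89): queue <>
after step 7 (#7 deq() → empty): queue <>
after step 8 (#8 deq() → empty): queue <>
after step 9 (#9 enq(54)): queue <54>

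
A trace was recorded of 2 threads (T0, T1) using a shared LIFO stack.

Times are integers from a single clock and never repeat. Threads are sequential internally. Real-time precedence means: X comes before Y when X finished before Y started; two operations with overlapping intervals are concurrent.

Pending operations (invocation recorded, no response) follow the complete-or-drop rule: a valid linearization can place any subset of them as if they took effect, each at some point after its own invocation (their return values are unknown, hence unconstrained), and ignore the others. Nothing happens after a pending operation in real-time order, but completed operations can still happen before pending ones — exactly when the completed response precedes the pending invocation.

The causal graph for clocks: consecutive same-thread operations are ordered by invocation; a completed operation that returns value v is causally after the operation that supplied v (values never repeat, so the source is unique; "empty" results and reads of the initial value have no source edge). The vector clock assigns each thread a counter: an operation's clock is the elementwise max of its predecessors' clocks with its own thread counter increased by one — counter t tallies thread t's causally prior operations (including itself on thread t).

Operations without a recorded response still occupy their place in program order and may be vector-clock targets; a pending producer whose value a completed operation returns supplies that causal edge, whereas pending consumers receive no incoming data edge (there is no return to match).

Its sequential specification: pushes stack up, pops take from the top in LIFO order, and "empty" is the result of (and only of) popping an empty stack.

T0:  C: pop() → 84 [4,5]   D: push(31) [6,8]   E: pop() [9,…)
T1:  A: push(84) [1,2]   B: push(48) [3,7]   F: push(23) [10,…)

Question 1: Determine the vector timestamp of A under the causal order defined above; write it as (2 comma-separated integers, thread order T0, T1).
Answer: (0, 1)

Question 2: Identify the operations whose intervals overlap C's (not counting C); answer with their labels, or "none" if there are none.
Answer: B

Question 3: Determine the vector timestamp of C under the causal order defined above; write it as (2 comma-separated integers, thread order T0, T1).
Answer: (1, 1)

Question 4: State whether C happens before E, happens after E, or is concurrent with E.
Answer: before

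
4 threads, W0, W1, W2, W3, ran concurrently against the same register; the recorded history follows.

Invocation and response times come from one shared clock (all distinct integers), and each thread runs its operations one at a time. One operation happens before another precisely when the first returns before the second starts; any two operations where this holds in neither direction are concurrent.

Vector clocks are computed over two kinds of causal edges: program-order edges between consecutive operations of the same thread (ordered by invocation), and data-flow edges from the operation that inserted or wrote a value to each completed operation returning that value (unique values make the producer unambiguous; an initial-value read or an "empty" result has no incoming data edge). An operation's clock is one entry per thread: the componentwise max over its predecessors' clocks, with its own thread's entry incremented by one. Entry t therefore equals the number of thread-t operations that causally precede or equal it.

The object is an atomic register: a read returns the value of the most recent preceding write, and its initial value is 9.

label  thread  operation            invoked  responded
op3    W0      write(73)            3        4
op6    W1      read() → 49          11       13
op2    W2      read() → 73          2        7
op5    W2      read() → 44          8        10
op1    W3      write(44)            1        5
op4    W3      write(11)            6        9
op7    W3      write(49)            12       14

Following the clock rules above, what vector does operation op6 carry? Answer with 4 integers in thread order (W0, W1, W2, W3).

op1, invoked 1, has no incoming edges; only W3's bump applies → (0, 0, 0, 1)
op3, invoked 3, has no incoming edges; only W0's bump applies → (1, 0, 0, 0)
op4, invoked 6, takes VC(op1)=(0, 0, 0, 1) under max, adds 1 for W3 → (0, 0, 0, 2)
op2, invoked 2, takes VC(op3)=(1, 0, 0, 0) under max, adds 1 for W2 → (1, 0, 1, 0)
op7, invoked 12, takes VC(op4)=(0, 0, 0, 2) under max, adds 1 for W3 → (0, 0, 0, 3)
op6, invoked 11, takes VC(op7)=(0, 0, 0, 3) under max, adds 1 for W1 → (0, 1, 0, 3)
op5, invoked 8, takes VC(op1)=(0, 0, 0, 1), VC(op2)=(1, 0, 1, 0) under max, adds 1 for W2 → (1, 0, 2, 1)
target: VC(op6) = (0, 1, 0, 3)

(0, 1, 0, 3)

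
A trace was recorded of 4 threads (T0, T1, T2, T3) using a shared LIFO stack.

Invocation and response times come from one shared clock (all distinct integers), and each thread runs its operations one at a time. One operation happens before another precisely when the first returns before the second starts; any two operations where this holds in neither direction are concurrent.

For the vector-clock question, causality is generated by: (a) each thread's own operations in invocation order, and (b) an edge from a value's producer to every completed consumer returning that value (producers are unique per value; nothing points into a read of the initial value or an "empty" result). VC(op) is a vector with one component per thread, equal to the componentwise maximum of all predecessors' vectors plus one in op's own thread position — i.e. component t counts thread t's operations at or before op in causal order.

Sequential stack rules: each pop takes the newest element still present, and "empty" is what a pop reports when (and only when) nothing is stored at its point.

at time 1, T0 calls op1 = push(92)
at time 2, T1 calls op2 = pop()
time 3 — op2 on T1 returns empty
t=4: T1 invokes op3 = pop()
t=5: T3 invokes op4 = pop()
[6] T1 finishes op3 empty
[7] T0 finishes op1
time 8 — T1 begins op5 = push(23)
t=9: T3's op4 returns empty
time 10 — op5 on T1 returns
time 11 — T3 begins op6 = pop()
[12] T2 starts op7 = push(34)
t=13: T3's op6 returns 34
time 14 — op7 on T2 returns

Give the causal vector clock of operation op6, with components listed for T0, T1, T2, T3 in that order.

op4 (invocation 5): nothing precedes it; T3's component alone gives (0, 0, 0, 1)
op7 (invocation 12): nothing precedes it; T2's component alone gives (0, 0, 1, 0)
op2 (invocation 2): nothing precedes it; T1's component alone gives (0, 1, 0, 0)
op1 (invocation 1): nothing precedes it; T0's component alone gives (1, 0, 0, 0)
op3 (invocation 4): componentwise max over VC(op2)=(0, 1, 0, 0), +1 at T1, giving (0, 2, 0, 0)
op6 (invocation 11): componentwise max over VC(op4)=(0, 0, 0, 1), VC(op7)=(0, 0, 1, 0), +1 at T3, giving (0, 0, 1, 2)
op5 (invocation 8): componentwise max over VC(op3)=(0, 2, 0, 0), +1 at T1, giving (0, 3, 0, 0)
target: VC(op6) = (0, 0, 1, 2)

(0, 0, 1, 2)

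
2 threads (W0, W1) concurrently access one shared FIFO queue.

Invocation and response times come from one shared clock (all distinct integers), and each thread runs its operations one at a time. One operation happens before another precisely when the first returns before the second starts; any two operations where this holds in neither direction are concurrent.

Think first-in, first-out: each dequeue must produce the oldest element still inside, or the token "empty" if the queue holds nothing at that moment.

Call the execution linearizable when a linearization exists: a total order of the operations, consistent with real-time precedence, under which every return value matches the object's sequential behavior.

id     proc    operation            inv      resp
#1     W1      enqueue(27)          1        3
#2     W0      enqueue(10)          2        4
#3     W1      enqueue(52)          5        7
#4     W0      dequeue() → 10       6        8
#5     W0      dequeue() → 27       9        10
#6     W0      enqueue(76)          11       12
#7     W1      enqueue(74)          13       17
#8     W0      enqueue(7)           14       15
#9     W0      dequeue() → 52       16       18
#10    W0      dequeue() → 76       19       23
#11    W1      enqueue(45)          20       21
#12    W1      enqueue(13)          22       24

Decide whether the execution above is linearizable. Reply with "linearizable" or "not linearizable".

linearizable

a witness: #2, #1, #3, #4, #5, #6, #7, #8, #9, #10, #11, #12
step 1: #2 enqueue(10) — queue <10>
step 2: #1 enqueue(27) — queue <10,27>
step 3: #3 enqueue(52) — queue <10,27,52>
step 4: #4 dequeue() → 10 — queue <27,52>
step 5: #5 dequeue() → 27 — queue <52>
step 6: #6 enqueue(76) — queue <52,76>
step 7: #7 enqueue(74) — queue <52,76,74>
step 8: #8 enqueue(7) — queue <52,76,74,7>
step 9: #9 dequeue() → 52 — queue <76,74,7>
step 10: #10 dequeue() → 76 — queue <74,7>
step 11: #11 enqueue(45) — queue <74,7,45>
step 12: #12 enqueue(13) — queue <74,7,45,13>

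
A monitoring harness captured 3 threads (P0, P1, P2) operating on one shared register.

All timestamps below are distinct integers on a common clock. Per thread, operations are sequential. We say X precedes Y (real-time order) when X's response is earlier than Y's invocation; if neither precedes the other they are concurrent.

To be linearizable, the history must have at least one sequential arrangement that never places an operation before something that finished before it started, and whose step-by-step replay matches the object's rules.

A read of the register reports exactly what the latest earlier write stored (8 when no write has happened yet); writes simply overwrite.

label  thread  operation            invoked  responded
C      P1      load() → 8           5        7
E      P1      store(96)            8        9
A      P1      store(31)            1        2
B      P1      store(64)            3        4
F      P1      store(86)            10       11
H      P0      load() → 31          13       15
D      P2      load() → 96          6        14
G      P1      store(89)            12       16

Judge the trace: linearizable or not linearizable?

not linearizable

prefix check: 1..6 passes, 1..7 fails once C's time-7 response joins
exhaustive check: the 3 completed register ops admit one real-time order; illegal
every completion of the 1 pending operation (D) was checked; none linearizes
sample order A, B, C (pending dropped) stalls at step 3 — C load() → 8 has no legal effect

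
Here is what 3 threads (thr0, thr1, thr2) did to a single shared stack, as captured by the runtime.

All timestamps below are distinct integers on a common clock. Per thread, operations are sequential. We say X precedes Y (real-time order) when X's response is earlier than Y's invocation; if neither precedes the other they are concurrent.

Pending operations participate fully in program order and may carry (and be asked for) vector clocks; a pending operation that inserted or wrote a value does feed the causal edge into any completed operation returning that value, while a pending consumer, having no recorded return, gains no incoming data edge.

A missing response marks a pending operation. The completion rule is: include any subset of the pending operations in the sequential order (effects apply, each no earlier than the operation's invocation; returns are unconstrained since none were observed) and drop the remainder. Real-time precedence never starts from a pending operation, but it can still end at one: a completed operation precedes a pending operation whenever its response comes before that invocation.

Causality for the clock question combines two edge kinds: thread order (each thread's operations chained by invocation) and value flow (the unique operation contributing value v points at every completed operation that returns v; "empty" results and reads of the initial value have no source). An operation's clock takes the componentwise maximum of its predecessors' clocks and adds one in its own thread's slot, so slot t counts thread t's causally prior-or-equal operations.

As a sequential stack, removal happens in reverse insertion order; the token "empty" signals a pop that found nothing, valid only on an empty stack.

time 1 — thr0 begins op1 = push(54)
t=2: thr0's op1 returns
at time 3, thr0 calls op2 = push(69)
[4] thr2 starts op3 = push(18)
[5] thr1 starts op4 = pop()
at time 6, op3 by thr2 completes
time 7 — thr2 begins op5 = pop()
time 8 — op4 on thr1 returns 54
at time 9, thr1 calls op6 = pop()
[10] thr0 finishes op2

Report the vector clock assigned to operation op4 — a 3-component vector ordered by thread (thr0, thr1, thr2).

no predecessors for op3 (invoked 4): thr2 increments from zero → (0, 0, 1)
no predecessors for op1 (invoked 1): thr0 increments from zero → (1, 0, 0)
op5 (invocation 7): componentwise max over VC(op3)=(0, 0, 1), +1 at thr2, giving (0, 0, 2)
op4 (invocation 5): componentwise max over VC(op1)=(1, 0, 0), +1 at thr1, giving (1, 1, 0)
op2 (invocation 3): componentwise max over VC(op1)=(1, 0, 0), +1 at thr0, giving (2, 0, 0)
op6 (invocation 9): componentwise max over VC(op4)=(1, 1, 0), +1 at thr1, giving (1, 2, 0)
target: VC(op4) = (1, 1, 0)

(1, 1, 0)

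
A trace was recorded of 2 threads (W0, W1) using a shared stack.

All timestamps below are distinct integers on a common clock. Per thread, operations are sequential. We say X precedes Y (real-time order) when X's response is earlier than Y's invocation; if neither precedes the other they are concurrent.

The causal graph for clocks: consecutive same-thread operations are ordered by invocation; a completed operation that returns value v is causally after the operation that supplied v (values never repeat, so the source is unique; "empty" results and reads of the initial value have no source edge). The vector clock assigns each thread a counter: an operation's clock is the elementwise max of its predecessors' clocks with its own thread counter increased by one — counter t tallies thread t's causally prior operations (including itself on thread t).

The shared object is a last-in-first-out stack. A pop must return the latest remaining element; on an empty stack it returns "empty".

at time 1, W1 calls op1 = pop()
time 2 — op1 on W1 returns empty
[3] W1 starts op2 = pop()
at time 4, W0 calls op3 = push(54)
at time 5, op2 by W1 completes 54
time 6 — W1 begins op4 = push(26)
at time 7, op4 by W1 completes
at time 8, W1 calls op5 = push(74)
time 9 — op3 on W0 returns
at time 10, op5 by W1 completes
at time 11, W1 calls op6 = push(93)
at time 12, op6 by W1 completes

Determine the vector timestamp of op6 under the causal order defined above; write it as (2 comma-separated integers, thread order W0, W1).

(1, 5)

VC(op1, invoked at 1): no causal predecessors; +1 on W1 → (0, 1)
VC(op3, invoked at 4): no causal predecessors; +1 on W0 → (1, 0)
invoked at 3, op2 merges VC(op1)=(0, 1), VC(op3)=(1, 0) and bumps W1's slot → (1, 2)
invoked at 6, op4 merges VC(op2)=(1, 2) and bumps W1's slot → (1, 3)
invoked at 8, op5 merges VC(op4)=(1, 3) and bumps W1's slot → (1, 4)
invoked at 11, op6 merges VC(op5)=(1, 4) and bumps W1's slot → (1, 5)
target: VC(op6) = (1, 5)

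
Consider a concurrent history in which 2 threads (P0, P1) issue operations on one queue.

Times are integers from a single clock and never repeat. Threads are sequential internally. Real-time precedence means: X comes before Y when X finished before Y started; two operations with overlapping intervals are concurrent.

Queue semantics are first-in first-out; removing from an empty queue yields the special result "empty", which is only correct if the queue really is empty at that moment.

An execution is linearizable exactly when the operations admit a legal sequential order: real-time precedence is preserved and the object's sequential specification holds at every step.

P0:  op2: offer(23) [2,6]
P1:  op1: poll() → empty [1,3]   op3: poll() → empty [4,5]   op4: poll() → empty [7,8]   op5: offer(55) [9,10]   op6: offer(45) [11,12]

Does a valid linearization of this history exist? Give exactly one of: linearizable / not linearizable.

prefix check: 1..7 passes, 1..8 fails once op4's time-8 response joins
no legal order exists: 3 real-time-consistent candidates over 4 completed queue operations, all rejected
sample order op1, op2, op3, op4 stalls at step 3 — op3 poll() → empty has no legal effect
sample order op1, op3, op2, op4 stalls at step 4 — op4 poll() → empty has no legal effect

not linearizable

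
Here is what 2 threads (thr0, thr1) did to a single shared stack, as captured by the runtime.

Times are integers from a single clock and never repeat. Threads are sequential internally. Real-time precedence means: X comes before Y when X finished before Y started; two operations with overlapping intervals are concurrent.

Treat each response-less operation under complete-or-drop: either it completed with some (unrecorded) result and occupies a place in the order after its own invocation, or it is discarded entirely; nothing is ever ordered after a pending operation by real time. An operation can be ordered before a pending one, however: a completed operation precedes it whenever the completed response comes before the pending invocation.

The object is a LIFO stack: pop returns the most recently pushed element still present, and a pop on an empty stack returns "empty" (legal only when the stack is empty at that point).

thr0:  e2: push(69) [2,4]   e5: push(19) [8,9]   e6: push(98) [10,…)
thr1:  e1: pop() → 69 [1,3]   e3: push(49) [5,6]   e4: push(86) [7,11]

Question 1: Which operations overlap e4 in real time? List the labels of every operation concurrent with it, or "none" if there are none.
Answer: e5, e6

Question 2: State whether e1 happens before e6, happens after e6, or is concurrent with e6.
Answer: before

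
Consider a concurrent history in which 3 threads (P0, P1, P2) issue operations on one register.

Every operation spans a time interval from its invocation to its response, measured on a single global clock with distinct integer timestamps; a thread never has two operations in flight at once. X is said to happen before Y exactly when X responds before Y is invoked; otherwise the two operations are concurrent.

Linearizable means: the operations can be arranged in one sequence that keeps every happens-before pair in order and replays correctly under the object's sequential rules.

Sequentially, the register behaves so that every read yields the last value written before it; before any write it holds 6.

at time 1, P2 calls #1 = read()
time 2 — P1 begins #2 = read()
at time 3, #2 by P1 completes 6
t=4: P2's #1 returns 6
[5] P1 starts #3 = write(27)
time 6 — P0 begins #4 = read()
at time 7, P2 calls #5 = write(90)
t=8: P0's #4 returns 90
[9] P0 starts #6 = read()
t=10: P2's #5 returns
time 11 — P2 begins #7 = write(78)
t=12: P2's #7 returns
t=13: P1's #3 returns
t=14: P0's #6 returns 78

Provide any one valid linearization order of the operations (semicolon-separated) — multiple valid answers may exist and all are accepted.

#1; #2; #3; #5; #4; #7; #6

after step 1 (#1 read() → 6): value 6
after step 2 (#2 read() → 6): value 6
after step 3 (#3 write(27)): value 27
after step 4 (#5 write(90)): value 90
after step 5 (#4 read() → 90): value 90
after step 6 (#7 write(78)): value 78
after step 7 (#6 read() → 78): value 78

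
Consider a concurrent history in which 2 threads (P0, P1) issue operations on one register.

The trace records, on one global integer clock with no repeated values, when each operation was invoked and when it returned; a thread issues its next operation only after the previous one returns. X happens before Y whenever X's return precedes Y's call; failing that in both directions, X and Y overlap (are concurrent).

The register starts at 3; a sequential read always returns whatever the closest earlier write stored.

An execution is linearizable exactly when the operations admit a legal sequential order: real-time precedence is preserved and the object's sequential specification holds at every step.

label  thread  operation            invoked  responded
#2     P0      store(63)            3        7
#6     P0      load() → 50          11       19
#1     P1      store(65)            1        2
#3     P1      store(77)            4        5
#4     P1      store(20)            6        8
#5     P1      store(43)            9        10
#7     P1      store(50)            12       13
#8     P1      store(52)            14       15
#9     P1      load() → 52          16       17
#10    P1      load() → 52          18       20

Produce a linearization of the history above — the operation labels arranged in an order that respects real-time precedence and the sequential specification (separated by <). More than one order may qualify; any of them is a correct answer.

1. #1 store(65), leaving value 65
2. #2 store(63), leaving value 63
3. #3 store(77), leaving value 77
4. #4 store(20), leaving value 20
5. #5 store(43), leaving value 43
6. #7 store(50), leaving value 50
7. #6 load() → 50, leaving value 50
8. #8 store(52), leaving value 52
9. #9 load() → 52, leaving value 52
10. #10 load() → 52, leaving value 52

#1 < #2 < #3 < #4 < #5 < #7 < #6 < #8 < #9 < #10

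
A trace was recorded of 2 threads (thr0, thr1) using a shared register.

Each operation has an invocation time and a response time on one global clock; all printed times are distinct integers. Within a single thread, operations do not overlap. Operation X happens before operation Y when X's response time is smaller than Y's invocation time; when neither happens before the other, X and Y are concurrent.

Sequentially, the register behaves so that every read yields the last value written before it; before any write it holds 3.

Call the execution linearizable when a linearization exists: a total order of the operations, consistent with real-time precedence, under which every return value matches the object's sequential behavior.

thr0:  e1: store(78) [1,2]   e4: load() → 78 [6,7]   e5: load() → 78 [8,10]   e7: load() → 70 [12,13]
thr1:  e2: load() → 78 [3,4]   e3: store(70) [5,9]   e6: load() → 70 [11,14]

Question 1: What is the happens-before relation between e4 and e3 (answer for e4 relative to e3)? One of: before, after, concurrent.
e4 spans [6,7], e3 spans [5,9]
the intervals overlap in both directions

concurrent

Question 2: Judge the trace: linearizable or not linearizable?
a witness: e1, e2, e4, e5, e3, e6, e7
1. e1 store(78), leaving value 78
2. e2 load() → 78, leaving value 78
3. e4 load() → 78, leaving value 78
4. e5 load() → 78, leaving value 78
5. e3 store(70), leaving value 70
6. e6 load() → 70, leaving value 70
7. e7 load() → 70, leaving value 70

linearizable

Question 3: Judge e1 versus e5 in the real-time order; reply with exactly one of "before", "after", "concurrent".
e1 spans [1,2], e5 spans [8,10]
resp(e1)=2 < inv(e5)=8

before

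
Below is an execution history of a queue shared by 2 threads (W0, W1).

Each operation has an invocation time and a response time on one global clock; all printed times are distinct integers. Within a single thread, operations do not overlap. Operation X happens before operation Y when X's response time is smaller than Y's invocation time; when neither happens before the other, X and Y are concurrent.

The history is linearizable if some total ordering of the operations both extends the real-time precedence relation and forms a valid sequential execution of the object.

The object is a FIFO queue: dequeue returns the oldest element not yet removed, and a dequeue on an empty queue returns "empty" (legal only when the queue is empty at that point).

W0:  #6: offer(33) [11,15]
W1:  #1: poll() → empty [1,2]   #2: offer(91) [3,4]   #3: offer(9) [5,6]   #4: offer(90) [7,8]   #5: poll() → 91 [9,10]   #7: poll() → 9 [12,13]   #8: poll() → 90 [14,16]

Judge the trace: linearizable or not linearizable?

a witness: #1, #2, #3, #4, #5, #6, #7, #8
step 1: #1 poll() → empty — queue <>
step 2: #2 offer(91) — queue <91>
step 3: #3 offer(9) — queue <91,9>
step 4: #4 offer(90) — queue <91,9,90>
step 5: #5 poll() → 91 — queue <9,90>
step 6: #6 offer(33) — queue <9,90,33>
step 7: #7 poll() → 9 — queue <90,33>
step 8: #8 poll() → 90 — queue <33>

linearizable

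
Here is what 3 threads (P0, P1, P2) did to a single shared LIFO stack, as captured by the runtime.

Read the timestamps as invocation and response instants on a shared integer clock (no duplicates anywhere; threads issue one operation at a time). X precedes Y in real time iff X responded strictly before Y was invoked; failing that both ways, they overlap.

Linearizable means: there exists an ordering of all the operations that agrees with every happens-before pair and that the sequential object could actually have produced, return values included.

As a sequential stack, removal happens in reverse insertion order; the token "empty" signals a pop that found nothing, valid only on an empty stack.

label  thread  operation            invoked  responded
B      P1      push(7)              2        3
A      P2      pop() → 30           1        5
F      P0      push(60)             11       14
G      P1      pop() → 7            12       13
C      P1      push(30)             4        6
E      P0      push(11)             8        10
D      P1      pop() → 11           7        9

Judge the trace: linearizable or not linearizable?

one valid linearization: B, C, A, E, D, G, F
after step 1 (B push(7)): stack <7>
after step 2 (C push(30)): stack <7,30>
after step 3 (A pop() → 30): stack <7>
after step 4 (E push(11)): stack <7,11>
after step 5 (D pop() → 11): stack <7>
after step 6 (G pop() → 7): stack <>
after step 7 (F push(60)): stack <60>

linearizable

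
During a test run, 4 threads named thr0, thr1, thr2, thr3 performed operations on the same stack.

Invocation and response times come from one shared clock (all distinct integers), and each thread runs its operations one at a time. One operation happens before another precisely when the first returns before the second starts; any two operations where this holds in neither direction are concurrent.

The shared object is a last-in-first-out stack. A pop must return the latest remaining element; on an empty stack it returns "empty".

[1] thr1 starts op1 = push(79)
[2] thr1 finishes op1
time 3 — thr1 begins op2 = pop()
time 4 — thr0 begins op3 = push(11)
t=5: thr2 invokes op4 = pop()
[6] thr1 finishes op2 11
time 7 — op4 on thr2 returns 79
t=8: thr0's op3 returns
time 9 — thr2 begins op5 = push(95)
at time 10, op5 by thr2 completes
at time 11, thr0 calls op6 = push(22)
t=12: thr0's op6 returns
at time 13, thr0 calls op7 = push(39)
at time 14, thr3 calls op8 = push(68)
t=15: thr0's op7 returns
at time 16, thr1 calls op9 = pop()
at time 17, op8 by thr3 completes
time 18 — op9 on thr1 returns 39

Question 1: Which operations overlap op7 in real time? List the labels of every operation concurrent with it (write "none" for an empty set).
Answer: op8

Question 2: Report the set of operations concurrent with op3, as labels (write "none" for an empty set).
Answer: op2, op4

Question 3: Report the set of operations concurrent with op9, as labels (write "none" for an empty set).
Answer: op8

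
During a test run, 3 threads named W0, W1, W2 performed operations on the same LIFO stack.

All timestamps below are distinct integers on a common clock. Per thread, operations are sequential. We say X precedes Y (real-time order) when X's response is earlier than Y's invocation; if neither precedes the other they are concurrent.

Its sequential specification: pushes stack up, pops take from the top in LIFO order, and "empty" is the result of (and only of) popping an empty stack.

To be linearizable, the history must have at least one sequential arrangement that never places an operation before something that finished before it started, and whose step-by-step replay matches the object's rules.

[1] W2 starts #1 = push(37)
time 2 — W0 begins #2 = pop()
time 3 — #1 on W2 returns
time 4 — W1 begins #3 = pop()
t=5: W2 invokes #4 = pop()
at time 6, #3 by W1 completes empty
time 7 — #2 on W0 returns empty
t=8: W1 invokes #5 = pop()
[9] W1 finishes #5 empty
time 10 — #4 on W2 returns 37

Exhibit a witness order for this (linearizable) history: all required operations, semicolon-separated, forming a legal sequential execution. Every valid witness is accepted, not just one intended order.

step 1: #1 push(37) — stack <37>
step 2: #4 pop() → 37 — stack <>
step 3: #2 pop() → empty — stack <>
step 4: #3 pop() → empty — stack <>
step 5: #5 pop() → empty — stack <>

#1; #4; #2; #3; #5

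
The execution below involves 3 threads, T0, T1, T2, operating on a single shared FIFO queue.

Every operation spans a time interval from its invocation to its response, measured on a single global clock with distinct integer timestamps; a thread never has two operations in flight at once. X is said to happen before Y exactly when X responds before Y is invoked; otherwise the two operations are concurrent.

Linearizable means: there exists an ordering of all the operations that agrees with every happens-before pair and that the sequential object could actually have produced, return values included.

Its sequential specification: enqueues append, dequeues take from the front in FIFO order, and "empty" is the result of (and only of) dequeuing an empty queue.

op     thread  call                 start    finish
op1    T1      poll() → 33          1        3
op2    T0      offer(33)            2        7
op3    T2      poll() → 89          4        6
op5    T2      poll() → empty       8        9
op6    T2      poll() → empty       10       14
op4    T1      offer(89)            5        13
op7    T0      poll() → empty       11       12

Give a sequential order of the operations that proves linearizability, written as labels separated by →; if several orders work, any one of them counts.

step 1: op2 offer(33) — queue <33>
step 2: op1 poll() → 33 — queue <>
step 3: op4 offer(89) — queue <89>
step 4: op3 poll() → 89 — queue <>
step 5: op5 poll() → empty — queue <>
step 6: op6 poll() → empty — queue <>
step 7: op7 poll() → empty — queue <>

op2 → op1 → op4 → op3 → op5 → op6 → op7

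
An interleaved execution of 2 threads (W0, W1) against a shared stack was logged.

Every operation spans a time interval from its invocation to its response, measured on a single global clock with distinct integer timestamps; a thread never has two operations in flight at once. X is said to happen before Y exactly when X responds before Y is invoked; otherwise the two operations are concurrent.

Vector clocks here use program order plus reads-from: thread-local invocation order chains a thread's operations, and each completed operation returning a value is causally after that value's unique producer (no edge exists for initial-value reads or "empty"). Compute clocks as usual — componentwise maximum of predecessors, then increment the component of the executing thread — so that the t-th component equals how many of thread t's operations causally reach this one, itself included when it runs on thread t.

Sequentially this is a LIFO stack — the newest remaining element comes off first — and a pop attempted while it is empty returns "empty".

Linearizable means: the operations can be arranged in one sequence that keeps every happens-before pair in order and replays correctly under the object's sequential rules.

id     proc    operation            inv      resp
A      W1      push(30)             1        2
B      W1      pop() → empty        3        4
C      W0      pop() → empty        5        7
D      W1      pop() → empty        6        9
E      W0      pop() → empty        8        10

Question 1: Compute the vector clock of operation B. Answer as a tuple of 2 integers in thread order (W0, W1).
(0, 2)

VC(A, invoked at 1): no causal predecessors; +1 on W1 → (0, 1)
VC(C, invoked at 5): no causal predecessors; +1 on W0 → (1, 0)
from VC(A)=(0, 1), B (invoked 3) maxes components and bumps W1 → (0, 2)
from VC(C)=(1, 0), E (invoked 8) maxes components and bumps W0 → (2, 0)
from VC(B)=(0, 2), D (invoked 6) maxes components and bumps W1 → (0, 3)
target: VC(B) = (0, 2)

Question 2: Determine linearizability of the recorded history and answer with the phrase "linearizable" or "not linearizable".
not linearizable

prefix check: 1..3 passes, 1..4 fails once B's time-4 response joins
exhaustive check: the 2 completed stack ops admit one real-time order; illegal
e.g. A, B: illegal at step 2, since B pop() → empty cannot apply there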